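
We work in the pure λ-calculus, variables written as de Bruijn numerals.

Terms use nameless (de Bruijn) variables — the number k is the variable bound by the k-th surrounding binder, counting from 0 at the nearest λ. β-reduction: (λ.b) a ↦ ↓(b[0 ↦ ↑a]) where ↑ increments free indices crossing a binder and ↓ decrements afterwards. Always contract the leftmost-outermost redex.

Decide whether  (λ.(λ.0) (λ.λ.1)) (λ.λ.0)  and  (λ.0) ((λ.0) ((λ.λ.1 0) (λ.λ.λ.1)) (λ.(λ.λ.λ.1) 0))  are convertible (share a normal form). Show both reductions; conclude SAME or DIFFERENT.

Answer: SAME — A ⇓ λ.λ.1, B ⇓ λ.λ.1

Working:
Term A:
  start: (λ.(λ.0) (λ.λ.1)) (λ.λ.0)
  →1  (λ.0) (λ.λ.1)
  →2  λ.λ.1

Term B:
  start: (λ.0) ((λ.0) ((λ.λ.1 0) (λ.λ.λ.1)) (λ.(λ.λ.λ.1) 0))
  →1  (λ.0) ((λ.λ.1 0) (λ.λ.λ.1)) (λ.(λ.λ.λ.1) 0)
  →2  (λ.λ.1 0) (λ.λ.λ.1) (λ.(λ.λ.λ.1) 0)
  →3  (λ.(λ.λ.λ.1) 0) (λ.(λ.λ.λ.1) 0)
  →4  (λ.λ.λ.1) (λ.(λ.λ.λ.1) 0)
  →5  λ.λ.1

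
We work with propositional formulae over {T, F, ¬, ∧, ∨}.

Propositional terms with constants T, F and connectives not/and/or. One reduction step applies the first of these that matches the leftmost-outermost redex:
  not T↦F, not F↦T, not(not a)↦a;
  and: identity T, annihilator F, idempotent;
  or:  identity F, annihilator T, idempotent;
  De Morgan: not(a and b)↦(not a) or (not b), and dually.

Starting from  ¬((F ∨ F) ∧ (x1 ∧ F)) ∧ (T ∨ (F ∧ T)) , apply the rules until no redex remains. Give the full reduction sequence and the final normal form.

  start: ¬((F ∨ F) ∧ (x1 ∧ F)) ∧ (T ∨ (F ∧ T))
  →1  (¬(F ∨ F) ∨ ¬(x1 ∧ F)) ∧ (T ∨ (F ∧ T))
  →2  ((¬F ∧ ¬F) ∨ ¬(x1 ∧ F)) ∧ (T ∨ (F ∧ T))
  →3  (¬F ∨ ¬(x1 ∧ F)) ∧ (T ∨ (F ∧ T))
  →4  (T ∨ ¬(x1 ∧ F)) ∧ (T ∨ (F ∧ T))
  →5  T ∧ (T ∨ (F ∧ T))
  →6  T ∨ (F ∧ T)
  →7  T

Answer: normal form = T  (in 7 steps)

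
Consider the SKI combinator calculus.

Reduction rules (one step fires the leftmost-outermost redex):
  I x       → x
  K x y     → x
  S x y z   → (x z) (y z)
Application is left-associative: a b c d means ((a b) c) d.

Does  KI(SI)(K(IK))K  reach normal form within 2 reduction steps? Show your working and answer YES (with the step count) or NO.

Answer: NO — after 2 steps the term is K(IK)K, not yet normal

Reduction:
  start: KI(SI)(K(IK))K
  [1] I(K(IK))K
  [2] K(IK)K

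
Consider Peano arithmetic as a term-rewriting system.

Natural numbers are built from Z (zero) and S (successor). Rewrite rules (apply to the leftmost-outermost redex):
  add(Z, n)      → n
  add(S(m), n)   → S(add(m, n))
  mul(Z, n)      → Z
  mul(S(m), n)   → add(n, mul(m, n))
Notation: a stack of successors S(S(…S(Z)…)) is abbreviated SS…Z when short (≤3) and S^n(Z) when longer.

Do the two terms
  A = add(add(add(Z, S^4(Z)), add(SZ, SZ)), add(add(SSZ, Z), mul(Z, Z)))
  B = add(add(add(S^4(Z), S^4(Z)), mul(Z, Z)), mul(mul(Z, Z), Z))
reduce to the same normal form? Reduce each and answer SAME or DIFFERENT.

Answer: SAME — A ⇓ S^8(Z), B ⇓ S^8(Z)

Derivation:
Term A:
  start: add(add(add(Z, S^4(Z)), add(SZ, SZ)), add(add(SSZ, Z), mul(Z, Z)))
  [1] add(add(S^4(Z), add(SZ, SZ)), add(add(SSZ, Z), mul(Z, Z)))
  [2] add(S(add(SSSZ, add(SZ, SZ))), add(add(SSZ, Z), mul(Z, Z)))
  [3] S(add(add(SSSZ, add(SZ, SZ)), add(add(SSZ, Z), mul(Z, Z))))
  [4] S(add(S(add(SSZ, add(SZ, SZ))), add(add(SSZ, Z), mul(Z, Z))))
  [5] S(S(add(add(SSZ, add(SZ, SZ)), add(add(SSZ, Z), mul(Z, Z)))))
  [6] S(S(add(S(add(SZ, add(SZ, SZ))), add(add(SSZ, Z), mul(Z, Z)))))
  [7] S(S(S(add(add(SZ, add(SZ, SZ)), add(add(SSZ, Z), mul(Z, Z))))))
  [8] S(S(S(add(S(add(Z, add(SZ, SZ))), add(add(SSZ, Z), mul(Z, Z))))))
  [9] S(S(S(S(add(add(Z, add(SZ, SZ)), add(add(SSZ, Z), mul(Z, Z)))))))
  [10] S(S(S(S(add(add(SZ, SZ), add(add(SSZ, Z), mul(Z, Z)))))))
  [11] S(S(S(S(add(S(add(Z, SZ)), add(add(SSZ, Z), mul(Z, Z)))))))
  [12] S(S(S(S(S(add(add(Z, SZ), add(add(SSZ, Z), mul(Z, Z))))))))
  [13] S(S(S(S(S(add(SZ, add(add(SSZ, Z), mul(Z, Z))))))))
  [14] S(S(S(S(S(S(add(Z, add(add(SSZ, Z), mul(Z, Z)))))))))
  [15] S(S(S(S(S(S(add(add(SSZ, Z), mul(Z, Z))))))))
  [16] S(S(S(S(S(S(add(S(add(SZ, Z)), mul(Z, Z))))))))
  [17] S(S(S(S(S(S(S(add(add(SZ, Z), mul(Z, Z)))))))))
  [18] S(S(S(S(S(S(S(add(S(add(Z, Z)), mul(Z, Z)))))))))
  [19] S(S(S(S(S(S(S(S(add(add(Z, Z), mul(Z, Z))))))))))
  [20] S(S(S(S(S(S(S(S(add(Z, mul(Z, Z))))))))))
  [21] S(S(S(S(S(S(S(S(mul(Z, Z)))))))))
  [22] S^8(Z)

Term B:
  start: add(add(add(S^4(Z), S^4(Z)), mul(Z, Z)), mul(mul(Z, Z), Z))
  [1] add(add(S(add(SSSZ, S^4(Z))), mul(Z, Z)), mul(mul(Z, Z), Z))
  [2] add(S(add(add(SSSZ, S^4(Z)), mul(Z, Z))), mul(mul(Z, Z), Z))
  [3] S(add(add(add(SSSZ, S^4(Z)), mul(Z, Z)), mul(mul(Z, Z), Z)))
  [4] S(add(add(S(add(SSZ, S^4(Z))), mul(Z, Z)), mul(mul(Z, Z), Z)))
  [5] S(add(S(add(add(SSZ, S^4(Z)), mul(Z, Z))), mul(mul(Z, Z), Z)))
  [6] S(S(add(add(add(SSZ, S^4(Z)), mul(Z, Z)), mul(mul(Z, Z), Z))))
  [7] S(S(add(add(S(add(SZ, S^4(Z))), mul(Z, Z)), mul(mul(Z, Z), Z))))
  [8] S(S(add(S(add(add(SZ, S^4(Z)), mul(Z, Z))), mul(mul(Z, Z), Z))))
  [9] S(S(S(add(add(add(SZ, S^4(Z)), mul(Z, Z)), mul(mul(Z, Z), Z)))))
  [10] S(S(S(add(add(S(add(Z, S^4(Z))), mul(Z, Z)), mul(mul(Z, Z), Z)))))
  [11] S(S(S(add(S(add(add(Z, S^4(Z)), mul(Z, Z))), mul(mul(Z, Z), Z)))))
  [12] S(S(S(S(add(add(add(Z, S^4(Z)), mul(Z, Z)), mul(mul(Z, Z), Z))))))
  [13] S(S(S(S(add(add(S^4(Z), mul(Z, Z)), mul(mul(Z, Z), Z))))))
  [14] S(S(S(S(add(S(add(SSSZ, mul(Z, Z))), mul(mul(Z, Z), Z))))))
  [15] S(S(S(S(S(add(add(SSSZ, mul(Z, Z)), mul(mul(Z, Z), Z)))))))
  [16] S(S(S(S(S(add(S(add(SSZ, mul(Z, Z))), mul(mul(Z, Z), Z)))))))
  [17] S(S(S(S(S(S(add(add(SSZ, mul(Z, Z)), mul(mul(Z, Z), Z))))))))
  [18] S(S(S(S(S(S(add(S(add(SZ, mul(Z, Z))), mul(mul(Z, Z), Z))))))))
  [19] S(S(S(S(S(S(S(add(add(SZ, mul(Z, Z)), mul(mul(Z, Z), Z)))))))))
  [20] S(S(S(S(S(S(S(add(S(add(Z, mul(Z, Z))), mul(mul(Z, Z), Z)))))))))
  [21] S(S(S(S(S(S(S(S(add(add(Z, mul(Z, Z)), mul(mul(Z, Z), Z))))))))))
  [22] S(S(S(S(S(S(S(S(add(mul(Z, Z), mul(mul(Z, Z), Z))))))))))
  [23] S(S(S(S(S(S(S(S(add(Z, mul(mul(Z, Z), Z))))))))))
  [24] S(S(S(S(S(S(S(S(mul(mul(Z, Z), Z)))))))))
  [25] S(S(S(S(S(S(S(S(mul(Z, Z)))))))))
  [26] S^8(Z)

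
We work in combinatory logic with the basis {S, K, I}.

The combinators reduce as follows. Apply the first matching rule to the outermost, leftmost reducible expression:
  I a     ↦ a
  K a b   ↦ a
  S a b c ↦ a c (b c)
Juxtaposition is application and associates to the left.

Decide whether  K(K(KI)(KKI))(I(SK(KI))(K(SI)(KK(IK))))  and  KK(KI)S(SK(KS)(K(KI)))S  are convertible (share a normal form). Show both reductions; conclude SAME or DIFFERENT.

Term A:
  start: K(K(KI)(KKI))(I(SK(KI))(K(SI)(KK(IK))))
  step 1: K(KI)(KKI)
  step 2: KI

Term B:
  start: KK(KI)S(SK(KS)(K(KI)))S
  step 1: KS(SK(KS)(K(KI)))S
  step 2: SS

Answer: DIFFERENT — A ⇓ KI, B ⇓ SS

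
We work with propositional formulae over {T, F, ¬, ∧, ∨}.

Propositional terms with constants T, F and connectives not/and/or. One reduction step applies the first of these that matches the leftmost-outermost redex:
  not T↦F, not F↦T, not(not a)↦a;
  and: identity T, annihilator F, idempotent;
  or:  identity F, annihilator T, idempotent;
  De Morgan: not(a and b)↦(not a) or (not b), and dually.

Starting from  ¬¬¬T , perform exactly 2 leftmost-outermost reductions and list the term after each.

  start: ¬¬¬T
  →1  ¬T
  →2  F

Answer: after 2 steps: F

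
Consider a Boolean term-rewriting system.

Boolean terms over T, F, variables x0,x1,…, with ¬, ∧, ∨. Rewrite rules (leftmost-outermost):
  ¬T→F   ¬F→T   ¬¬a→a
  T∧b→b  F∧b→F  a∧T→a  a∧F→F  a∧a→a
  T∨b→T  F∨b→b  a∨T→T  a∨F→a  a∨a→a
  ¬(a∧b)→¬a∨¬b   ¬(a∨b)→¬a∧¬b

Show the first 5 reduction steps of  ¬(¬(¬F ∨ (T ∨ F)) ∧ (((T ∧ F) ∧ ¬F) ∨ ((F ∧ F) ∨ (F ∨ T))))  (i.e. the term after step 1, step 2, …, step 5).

  start: ¬(¬(¬F ∨ (T ∨ F)) ∧ (((T ∧ F) ∧ ¬F) ∨ ((F ∧ F) ∨ (F ∨ T))))
  [1] ¬¬(¬F ∨ (T ∨ F)) ∨ ¬(((T ∧ F) ∧ ¬F) ∨ ((F ∧ F) ∨ (F ∨ T)))
  [2] (¬F ∨ (T ∨ F)) ∨ ¬(((T ∧ F) ∧ ¬F) ∨ ((F ∧ F) ∨ (F ∨ T)))
  [3] (T ∨ (T ∨ F)) ∨ ¬(((T ∧ F) ∧ ¬F) ∨ ((F ∧ F) ∨ (F ∨ T)))
  [4] T ∨ ¬(((T ∧ F) ∧ ¬F) ∨ ((F ∧ F) ∨ (F ∨ T)))
  [5] T

Answer: after 5 steps: T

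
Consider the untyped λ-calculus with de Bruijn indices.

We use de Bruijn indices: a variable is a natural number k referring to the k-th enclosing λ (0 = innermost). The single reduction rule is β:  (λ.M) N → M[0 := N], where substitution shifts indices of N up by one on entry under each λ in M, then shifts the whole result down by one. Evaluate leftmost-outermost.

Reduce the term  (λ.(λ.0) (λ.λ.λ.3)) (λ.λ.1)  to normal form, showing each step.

Answer: normal form = λ.λ.λ.λ.λ.1  (in 2 steps)

Working:
  start: (λ.(λ.0) (λ.λ.λ.3)) (λ.λ.1)
  step 1: (λ.0) (λ.λ.λ.λ.λ.1)
  step 2: λ.λ.λ.λ.λ.1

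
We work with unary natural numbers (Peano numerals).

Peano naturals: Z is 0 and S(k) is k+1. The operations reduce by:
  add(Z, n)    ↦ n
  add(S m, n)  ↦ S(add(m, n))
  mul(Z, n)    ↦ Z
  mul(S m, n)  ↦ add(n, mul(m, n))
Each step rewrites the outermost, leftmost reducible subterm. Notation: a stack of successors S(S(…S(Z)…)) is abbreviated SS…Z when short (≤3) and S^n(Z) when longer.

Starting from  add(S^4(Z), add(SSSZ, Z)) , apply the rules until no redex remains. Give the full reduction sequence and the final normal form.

Answer: normal form = S^7(Z)  (in 9 steps)

Working:
  start: add(S^4(Z), add(SSSZ, Z))
  →1  S(add(SSSZ, add(SSSZ, Z)))
  →2  S(S(add(SSZ, add(SSSZ, Z))))
  →3  S(S(S(add(SZ, add(SSSZ, Z)))))
  →4  S(S(S(S(add(Z, add(SSSZ, Z))))))
  →5  S(S(S(S(add(SSSZ, Z)))))
  →6  S(S(S(S(S(add(SSZ, Z))))))
  →7  S(S(S(S(S(S(add(SZ, Z)))))))
  →8  S(S(S(S(S(S(S(add(Z, Z))))))))
  →9  S^7(Z)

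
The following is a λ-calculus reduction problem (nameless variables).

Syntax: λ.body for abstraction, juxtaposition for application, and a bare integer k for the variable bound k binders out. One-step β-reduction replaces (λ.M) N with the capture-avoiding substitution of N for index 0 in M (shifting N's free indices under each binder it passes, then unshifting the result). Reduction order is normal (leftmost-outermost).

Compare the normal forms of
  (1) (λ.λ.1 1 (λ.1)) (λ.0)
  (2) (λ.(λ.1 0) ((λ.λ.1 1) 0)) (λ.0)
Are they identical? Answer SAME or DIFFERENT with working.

Term A:
  start: (λ.λ.1 1 (λ.1)) (λ.0)
  →1  λ.(λ.0) (λ.0) (λ.1)
  →2  λ.(λ.0) (λ.1)
  →3  λ.λ.1

Term B:
  start: (λ.(λ.1 0) ((λ.λ.1 1) 0)) (λ.0)
  →1  (λ.(λ.0) 0) ((λ.λ.1 1) (λ.0))
  →2  (λ.0) ((λ.λ.1 1) (λ.0))
  →3  (λ.λ.1 1) (λ.0)
  →4  λ.(λ.0) (λ.0)
  →5  λ.λ.0

Answer: DIFFERENT — A ⇓ λ.λ.1, B ⇓ λ.λ.0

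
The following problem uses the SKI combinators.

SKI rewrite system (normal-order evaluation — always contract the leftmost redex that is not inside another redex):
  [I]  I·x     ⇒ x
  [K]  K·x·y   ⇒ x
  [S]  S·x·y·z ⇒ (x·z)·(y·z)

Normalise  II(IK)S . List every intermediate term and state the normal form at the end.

Answer: normal form = KS  (in 3 steps)

Reduction:
  start: II(IK)S
  step 1: I(IK)S
  step 2: IKS
  step 3: KS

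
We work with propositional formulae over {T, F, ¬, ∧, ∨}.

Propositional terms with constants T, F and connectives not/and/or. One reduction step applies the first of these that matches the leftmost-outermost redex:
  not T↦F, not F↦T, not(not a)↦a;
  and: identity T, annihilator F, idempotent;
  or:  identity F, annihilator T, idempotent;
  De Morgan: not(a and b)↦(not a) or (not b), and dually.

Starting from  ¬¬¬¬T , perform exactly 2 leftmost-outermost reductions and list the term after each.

Answer: after 2 steps: T

Reduction:
  start: ¬¬¬¬T
  →1  ¬¬T
  →2  T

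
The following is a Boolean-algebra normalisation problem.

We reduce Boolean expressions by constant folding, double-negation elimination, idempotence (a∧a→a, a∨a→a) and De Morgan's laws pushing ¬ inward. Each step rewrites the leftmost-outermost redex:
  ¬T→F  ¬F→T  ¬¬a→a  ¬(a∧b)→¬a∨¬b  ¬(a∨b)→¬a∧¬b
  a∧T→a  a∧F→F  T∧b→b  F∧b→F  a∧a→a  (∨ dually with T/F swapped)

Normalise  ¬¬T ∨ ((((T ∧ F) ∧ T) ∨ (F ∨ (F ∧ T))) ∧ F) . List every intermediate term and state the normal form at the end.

  start: ¬¬T ∨ ((((T ∧ F) ∧ T) ∨ (F ∨ (F ∧ T))) ∧ F)
  step 1: T ∨ ((((T ∧ F) ∧ T) ∨ (F ∨ (F ∧ T))) ∧ F)
  step 2: T

Answer: normal form = T  (in 2 steps)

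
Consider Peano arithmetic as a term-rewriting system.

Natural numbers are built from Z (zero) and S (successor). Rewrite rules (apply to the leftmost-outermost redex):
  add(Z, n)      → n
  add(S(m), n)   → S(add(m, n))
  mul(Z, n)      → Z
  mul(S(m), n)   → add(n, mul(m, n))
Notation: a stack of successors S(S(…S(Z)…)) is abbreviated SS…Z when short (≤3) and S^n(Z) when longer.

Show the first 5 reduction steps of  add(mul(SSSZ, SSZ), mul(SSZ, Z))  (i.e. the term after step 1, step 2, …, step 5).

Answer: after 5 steps: S(S(add(add(Z, mul(SSZ, SSZ)), mul(SSZ, Z))))

Reduction:
  start: add(mul(SSSZ, SSZ), mul(SSZ, Z))
  [1] add(add(SSZ, mul(SSZ, SSZ)), mul(SSZ, Z))
  [2] add(S(add(SZ, mul(SSZ, SSZ))), mul(SSZ, Z))
  [3] S(add(add(SZ, mul(SSZ, SSZ)), mul(SSZ, Z)))
  [4] S(add(S(add(Z, mul(SSZ, SSZ))), mul(SSZ, Z)))
  [5] S(S(add(add(Z, mul(SSZ, SSZ)), mul(SSZ, Z))))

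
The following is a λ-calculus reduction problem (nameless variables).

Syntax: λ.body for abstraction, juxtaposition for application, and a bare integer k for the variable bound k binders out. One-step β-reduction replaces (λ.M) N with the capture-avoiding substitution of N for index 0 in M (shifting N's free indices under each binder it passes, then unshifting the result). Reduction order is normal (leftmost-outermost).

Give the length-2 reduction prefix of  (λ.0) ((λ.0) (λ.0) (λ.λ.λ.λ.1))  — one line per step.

Answer: after 2 steps: (λ.0) (λ.λ.λ.λ.1)

Reduction:
  start: (λ.0) ((λ.0) (λ.0) (λ.λ.λ.λ.1))
  →1  (λ.0) (λ.0) (λ.λ.λ.λ.1)
  →2  (λ.0) (λ.λ.λ.λ.1)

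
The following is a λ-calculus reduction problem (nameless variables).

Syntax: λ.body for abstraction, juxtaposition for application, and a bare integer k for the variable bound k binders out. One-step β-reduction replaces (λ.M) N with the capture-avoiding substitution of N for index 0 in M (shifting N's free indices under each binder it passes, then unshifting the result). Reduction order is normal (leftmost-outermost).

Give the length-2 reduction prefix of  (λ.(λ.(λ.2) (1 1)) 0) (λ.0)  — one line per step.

Answer: after 2 steps: (λ.λ.0) ((λ.0) (λ.0))

Reduction:
  start: (λ.(λ.(λ.2) (1 1)) 0) (λ.0)
  [1] (λ.(λ.λ.0) ((λ.0) (λ.0))) (λ.0)
  [2] (λ.λ.0) ((λ.0) (λ.0))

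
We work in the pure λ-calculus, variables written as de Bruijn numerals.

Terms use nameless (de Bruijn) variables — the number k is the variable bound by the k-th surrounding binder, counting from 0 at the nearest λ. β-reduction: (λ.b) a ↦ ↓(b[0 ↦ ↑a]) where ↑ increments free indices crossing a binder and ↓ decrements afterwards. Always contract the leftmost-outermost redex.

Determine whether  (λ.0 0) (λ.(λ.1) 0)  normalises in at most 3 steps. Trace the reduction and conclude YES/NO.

  start: (λ.0 0) (λ.(λ.1) 0)
  step 1: (λ.(λ.1) 0) (λ.(λ.1) 0)
  step 2: (λ.λ.(λ.1) 0) (λ.(λ.1) 0)
  step 3: λ.(λ.1) 0

Answer: NO — after 3 steps the term is λ.(λ.1) 0, not yet normal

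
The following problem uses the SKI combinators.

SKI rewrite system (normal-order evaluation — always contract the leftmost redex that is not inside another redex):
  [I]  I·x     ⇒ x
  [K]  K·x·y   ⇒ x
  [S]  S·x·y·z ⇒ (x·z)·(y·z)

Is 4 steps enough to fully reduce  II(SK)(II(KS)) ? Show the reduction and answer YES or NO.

  start: II(SK)(II(KS))
  [1] I(SK)(II(KS))
  [2] SK(II(KS))
  [3] SK(I(KS))
  [4] SK(KS)

Answer: YES — reaches normal form SK(KS) in 4 ≤ 4 steps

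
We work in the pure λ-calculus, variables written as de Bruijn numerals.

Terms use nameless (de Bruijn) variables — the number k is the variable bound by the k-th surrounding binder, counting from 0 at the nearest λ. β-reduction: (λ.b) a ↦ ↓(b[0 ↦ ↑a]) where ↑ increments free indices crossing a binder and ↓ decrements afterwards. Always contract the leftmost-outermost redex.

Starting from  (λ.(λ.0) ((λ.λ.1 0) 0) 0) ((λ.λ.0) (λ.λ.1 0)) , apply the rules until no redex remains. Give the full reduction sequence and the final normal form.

Answer: normal form = λ.0  (in 7 steps)

Reduction:
  start: (λ.(λ.0) ((λ.λ.1 0) 0) 0) ((λ.λ.0) (λ.λ.1 0))
  [1] (λ.0) ((λ.λ.1 0) ((λ.λ.0) (λ.λ.1 0))) ((λ.λ.0) (λ.λ.1 0))
  [2] (λ.λ.1 0) ((λ.λ.0) (λ.λ.1 0)) ((λ.λ.0) (λ.λ.1 0))
  [3] (λ.(λ.λ.0) (λ.λ.1 0) 0) ((λ.λ.0) (λ.λ.1 0))
  [4] (λ.λ.0) (λ.λ.1 0) ((λ.λ.0) (λ.λ.1 0))
  [5] (λ.0) ((λ.λ.0) (λ.λ.1 0))
  [6] (λ.λ.0) (λ.λ.1 0)
  [7] λ.0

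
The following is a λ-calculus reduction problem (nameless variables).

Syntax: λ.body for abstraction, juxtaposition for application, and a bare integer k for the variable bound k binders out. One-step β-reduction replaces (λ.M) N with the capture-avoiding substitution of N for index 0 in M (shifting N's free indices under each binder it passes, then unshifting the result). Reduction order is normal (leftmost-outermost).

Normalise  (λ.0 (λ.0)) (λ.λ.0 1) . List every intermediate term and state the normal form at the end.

Answer: normal form = λ.0 (λ.0)  (in 2 steps)

Derivation:
  start: (λ.0 (λ.0)) (λ.λ.0 1)
  [1] (λ.λ.0 1) (λ.0)
  [2] λ.0 (λ.0)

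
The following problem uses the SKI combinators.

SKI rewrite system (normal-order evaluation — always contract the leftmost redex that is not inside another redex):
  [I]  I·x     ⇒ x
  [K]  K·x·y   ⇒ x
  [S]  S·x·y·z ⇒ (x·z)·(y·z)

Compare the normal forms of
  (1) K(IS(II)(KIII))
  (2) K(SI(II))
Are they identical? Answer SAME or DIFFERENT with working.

Answer: SAME — A ⇓ K(SII), B ⇓ K(SII)

Derivation:
Term A:
  start: K(IS(II)(KIII))
  →1  K(S(II)(KIII))
  →2  K(SI(KIII))
  →3  K(SI(II))
  →4  K(SII)

Term B:
  start: K(SI(II))
  →1  K(SII)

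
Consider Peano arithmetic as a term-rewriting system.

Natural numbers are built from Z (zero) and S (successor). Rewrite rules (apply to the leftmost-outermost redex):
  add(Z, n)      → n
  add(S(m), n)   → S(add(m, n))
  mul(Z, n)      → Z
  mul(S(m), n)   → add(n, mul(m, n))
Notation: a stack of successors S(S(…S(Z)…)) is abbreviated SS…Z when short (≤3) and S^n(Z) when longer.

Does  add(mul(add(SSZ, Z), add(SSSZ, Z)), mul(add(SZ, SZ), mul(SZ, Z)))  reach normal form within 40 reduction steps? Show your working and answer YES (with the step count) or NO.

  start: add(mul(add(SSZ, Z), add(SSSZ, Z)), mul(add(SZ, SZ), mul(SZ, Z)))
  →1  add(mul(S(add(SZ, Z)), add(SSSZ, Z)), mul(add(SZ, SZ), mul(SZ, Z)))
  →2  add(add(add(SSSZ, Z), mul(add(SZ, Z), add(SSSZ, Z))), mul(add(SZ, SZ), mul(SZ, Z)))
  →3  add(add(S(add(SSZ, Z)), mul(add(SZ, Z), add(SSSZ, Z))), mul(add(SZ, SZ), mul(SZ, Z)))
  →4  add(S(add(add(SSZ, Z), mul(add(SZ, Z), add(SSSZ, Z)))), mul(add(SZ, SZ), mul(SZ, Z)))
  →5  S(add(add(add(SSZ, Z), mul(add(SZ, Z), add(SSSZ, Z))), mul(add(SZ, SZ), mul(SZ, Z))))
  →6  S(add(add(S(add(SZ, Z)), mul(add(SZ, Z), add(SSSZ, Z))), mul(add(SZ, SZ), mul(SZ, Z))))
  →7  S(add(S(add(add(SZ, Z), mul(add(SZ, Z), add(SSSZ, Z)))), mul(add(SZ, SZ), mul(SZ, Z))))
  →8  S(S(add(add(add(SZ, Z), mul(add(SZ, Z), add(SSSZ, Z))), mul(add(SZ, SZ), mul(SZ, Z)))))
  →9  S(S(add(add(S(add(Z, Z)), mul(add(SZ, Z), add(SSSZ, Z))), mul(add(SZ, SZ), mul(SZ, Z)))))
  →10  S(S(add(S(add(add(Z, Z), mul(add(SZ, Z), add(SSSZ, Z)))), mul(add(SZ, SZ), mul(SZ, Z)))))
  →11  S(S(S(add(add(add(Z, Z), mul(add(SZ, Z), add(SSSZ, Z))), mul(add(SZ, SZ), mul(SZ, Z))))))
  →12  S(S(S(add(add(Z, mul(add(SZ, Z), add(SSSZ, Z))), mul(add(SZ, SZ), mul(SZ, Z))))))
  →13  S(S(S(add(mul(add(SZ, Z), add(SSSZ, Z)), mul(add(SZ, SZ), mul(SZ, Z))))))
  →14  S(S(S(add(mul(S(add(Z, Z)), add(SSSZ, Z)), mul(add(SZ, SZ), mul(SZ, Z))))))
  →15  S(S(S(add(add(add(SSSZ, Z), mul(add(Z, Z), add(SSSZ, Z))), mul(add(SZ, SZ), mul(SZ, Z))))))
  →16  S(S(S(add(add(S(add(SSZ, Z)), mul(add(Z, Z), add(SSSZ, Z))), mul(add(SZ, SZ), mul(SZ, Z))))))
  →17  S(S(S(add(S(add(add(SSZ, Z), mul(add(Z, Z), add(SSSZ, Z)))), mul(add(SZ, SZ), mul(SZ, Z))))))
  →18  S(S(S(S(add(add(add(SSZ, Z), mul(add(Z, Z), add(SSSZ, Z))), mul(add(SZ, SZ), mul(SZ, Z)))))))
  →19  S(S(S(S(add(add(S(add(SZ, Z)), mul(add(Z, Z), add(SSSZ, Z))), mul(add(SZ, SZ), mul(SZ, Z)))))))
  →20  S(S(S(S(add(S(add(add(SZ, Z), mul(add(Z, Z), add(SSSZ, Z)))), mul(add(SZ, SZ), mul(SZ, Z)))))))
  →21  S(S(S(S(S(add(add(add(SZ, Z), mul(add(Z, Z), add(SSSZ, Z))), mul(add(SZ, SZ), mul(SZ, Z))))))))
  →22  S(S(S(S(S(add(add(S(add(Z, Z)), mul(add(Z, Z), add(SSSZ, Z))), mul(add(SZ, SZ), mul(SZ, Z))))))))
  →23  S(S(S(S(S(add(S(add(add(Z, Z), mul(add(Z, Z), add(SSSZ, Z)))), mul(add(SZ, SZ), mul(SZ, Z))))))))
  →24  S(S(S(S(S(S(add(add(add(Z, Z), mul(add(Z, Z), add(SSSZ, Z))), mul(add(SZ, SZ), mul(SZ, Z)))))))))
  →25  S(S(S(S(S(S(add(add(Z, mul(add(Z, Z), add(SSSZ, Z))), mul(add(SZ, SZ), mul(SZ, Z)))))))))
  →26  S(S(S(S(S(S(add(mul(add(Z, Z), add(SSSZ, Z)), mul(add(SZ, SZ), mul(SZ, Z)))))))))
  →27  S(S(S(S(S(S(add(mul(Z, add(SSSZ, Z)), mul(add(SZ, SZ), mul(SZ, Z)))))))))
  →28  S(S(S(S(S(S(add(Z, mul(add(SZ, SZ), mul(SZ, Z)))))))))
  →29  S(S(S(S(S(S(mul(add(SZ, SZ), mul(SZ, Z))))))))
  →30  S(S(S(S(S(S(mul(S(add(Z, SZ)), mul(SZ, Z))))))))
  →31  S(S(S(S(S(S(add(mul(SZ, Z), mul(add(Z, SZ), mul(SZ, Z)))))))))
  →32  S(S(S(S(S(S(add(add(Z, mul(Z, Z)), mul(add(Z, SZ), mul(SZ, Z)))))))))
  →33  S(S(S(S(S(S(add(mul(Z, Z), mul(add(Z, SZ), mul(SZ, Z)))))))))
  →34  S(S(S(S(S(S(add(Z, mul(add(Z, SZ), mul(SZ, Z)))))))))
  →35  S(S(S(S(S(S(mul(add(Z, SZ), mul(SZ, Z))))))))
  →36  S(S(S(S(S(S(mul(SZ, mul(SZ, Z))))))))
  →37  S(S(S(S(S(S(add(mul(SZ, Z), mul(Z, mul(SZ, Z)))))))))
  →38  S(S(S(S(S(S(add(add(Z, mul(Z, Z)), mul(Z, mul(SZ, Z)))))))))
  →39  S(S(S(S(S(S(add(mul(Z, Z), mul(Z, mul(SZ, Z)))))))))
  →40  S(S(S(S(S(S(add(Z, mul(Z, mul(SZ, Z)))))))))

Answer: NO — after 40 steps the term is S(S(S(S(S(S(add(Z, mul(Z, mul(SZ, Z))))))))), not yet normal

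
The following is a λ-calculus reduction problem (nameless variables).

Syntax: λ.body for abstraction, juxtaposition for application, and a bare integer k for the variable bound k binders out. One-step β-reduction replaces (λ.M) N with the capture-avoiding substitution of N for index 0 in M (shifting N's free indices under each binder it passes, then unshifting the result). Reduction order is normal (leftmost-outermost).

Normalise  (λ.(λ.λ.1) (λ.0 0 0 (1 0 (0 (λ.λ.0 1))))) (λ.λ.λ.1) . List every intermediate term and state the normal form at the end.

  start: (λ.(λ.λ.1) (λ.0 0 0 (1 0 (0 (λ.λ.0 1))))) (λ.λ.λ.1)
  step 1: (λ.λ.1) (λ.0 0 0 ((λ.λ.λ.1) 0 (0 (λ.λ.0 1))))
  step 2: λ.λ.0 0 0 ((λ.λ.λ.1) 0 (0 (λ.λ.0 1)))
  step 3: λ.λ.0 0 0 ((λ.λ.1) (0 (λ.λ.0 1)))
  step 4: λ.λ.0 0 0 (λ.1 (λ.λ.0 1))

Answer: normal form = λ.λ.0 0 0 (λ.1 (λ.λ.0 1))  (in 4 steps)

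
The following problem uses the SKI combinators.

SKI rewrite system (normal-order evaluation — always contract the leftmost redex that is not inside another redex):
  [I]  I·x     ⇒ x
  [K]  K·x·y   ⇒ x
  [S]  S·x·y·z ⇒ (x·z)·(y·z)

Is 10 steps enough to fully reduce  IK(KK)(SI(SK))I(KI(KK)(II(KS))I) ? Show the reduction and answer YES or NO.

Answer: YES — reaches normal form KS in 8 ≤ 10 steps

Reduction:
  start: IK(KK)(SI(SK))I(KI(KK)(II(KS))I)
  [1] K(KK)(SI(SK))I(KI(KK)(II(KS))I)
  [2] KKI(KI(KK)(II(KS))I)
  [3] K(KI(KK)(II(KS))I)
  [4] K(I(II(KS))I)
  [5] K(II(KS)I)
  [6] K(I(KS)I)
  [7] K(KSI)
  [8] KS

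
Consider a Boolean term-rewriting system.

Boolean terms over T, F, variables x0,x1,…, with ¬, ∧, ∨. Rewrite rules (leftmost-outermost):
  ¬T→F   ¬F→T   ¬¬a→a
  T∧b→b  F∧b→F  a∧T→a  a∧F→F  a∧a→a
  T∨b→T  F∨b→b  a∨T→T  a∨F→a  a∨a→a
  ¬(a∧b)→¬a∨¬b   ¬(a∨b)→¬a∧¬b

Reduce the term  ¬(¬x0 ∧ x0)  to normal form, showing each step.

Answer: normal form = x0 ∨ ¬x0  (in 2 steps)

Working:
  start: ¬(¬x0 ∧ x0)
  [1] ¬¬x0 ∨ ¬x0
  [2] x0 ∨ ¬x0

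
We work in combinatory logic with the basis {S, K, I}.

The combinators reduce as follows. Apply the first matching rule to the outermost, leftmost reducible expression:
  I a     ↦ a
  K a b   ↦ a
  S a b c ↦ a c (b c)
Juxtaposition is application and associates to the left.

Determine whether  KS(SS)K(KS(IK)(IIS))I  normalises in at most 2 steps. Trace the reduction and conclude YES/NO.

  start: KS(SS)K(KS(IK)(IIS))I
  step 1: SK(KS(IK)(IIS))I
  step 2: KI(KS(IK)(IIS)I)

Answer: NO — after 2 steps the term is KI(KS(IK)(IIS)I), not yet normal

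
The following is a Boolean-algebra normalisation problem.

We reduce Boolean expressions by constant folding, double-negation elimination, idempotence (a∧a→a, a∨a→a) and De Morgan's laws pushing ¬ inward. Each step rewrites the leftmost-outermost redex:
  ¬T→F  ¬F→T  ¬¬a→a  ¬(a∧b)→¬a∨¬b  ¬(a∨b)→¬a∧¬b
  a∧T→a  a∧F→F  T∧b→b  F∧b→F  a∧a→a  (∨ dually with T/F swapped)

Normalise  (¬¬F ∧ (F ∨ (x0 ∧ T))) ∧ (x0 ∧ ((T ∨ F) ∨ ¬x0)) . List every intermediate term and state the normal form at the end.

Answer: normal form = F  (in 3 steps)

Working:
  start: (¬¬F ∧ (F ∨ (x0 ∧ T))) ∧ (x0 ∧ ((T ∨ F) ∨ ¬x0))
  [1] (F ∧ (F ∨ (x0 ∧ T))) ∧ (x0 ∧ ((T ∨ F) ∨ ¬x0))
  [2] F ∧ (x0 ∧ ((T ∨ F) ∨ ¬x0))
  [3] F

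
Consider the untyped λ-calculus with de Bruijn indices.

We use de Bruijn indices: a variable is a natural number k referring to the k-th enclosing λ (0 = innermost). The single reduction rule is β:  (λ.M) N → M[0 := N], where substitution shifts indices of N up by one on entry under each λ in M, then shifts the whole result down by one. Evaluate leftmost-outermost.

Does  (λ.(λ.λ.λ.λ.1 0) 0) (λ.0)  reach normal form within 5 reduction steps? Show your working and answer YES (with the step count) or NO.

  start: (λ.(λ.λ.λ.λ.1 0) 0) (λ.0)
  step 1: (λ.λ.λ.λ.1 0) (λ.0)
  step 2: λ.λ.λ.1 0

Answer: YES — reaches normal form λ.λ.λ.1 0 in 2 ≤ 5 steps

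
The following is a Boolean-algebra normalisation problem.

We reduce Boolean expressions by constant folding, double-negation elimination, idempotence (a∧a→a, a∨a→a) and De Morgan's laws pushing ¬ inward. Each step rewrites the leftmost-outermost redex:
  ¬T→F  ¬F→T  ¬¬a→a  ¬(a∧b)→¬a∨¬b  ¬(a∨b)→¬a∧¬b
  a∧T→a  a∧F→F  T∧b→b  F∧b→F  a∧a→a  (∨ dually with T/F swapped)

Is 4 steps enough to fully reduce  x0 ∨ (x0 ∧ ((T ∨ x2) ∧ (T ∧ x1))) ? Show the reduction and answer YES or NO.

  start: x0 ∨ (x0 ∧ ((T ∨ x2) ∧ (T ∧ x1)))
  [1] x0 ∨ (x0 ∧ (T ∧ (T ∧ x1)))
  [2] x0 ∨ (x0 ∧ (T ∧ x1))
  [3] x0 ∨ (x0 ∧ x1)

Answer: YES — reaches normal form x0 ∨ (x0 ∧ x1) in 3 ≤ 4 steps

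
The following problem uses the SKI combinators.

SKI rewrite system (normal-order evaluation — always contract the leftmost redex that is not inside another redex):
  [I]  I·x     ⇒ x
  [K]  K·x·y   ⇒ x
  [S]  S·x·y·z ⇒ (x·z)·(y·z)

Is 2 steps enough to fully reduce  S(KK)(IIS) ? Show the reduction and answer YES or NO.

  start: S(KK)(IIS)
  →1  S(KK)(IS)
  →2  S(KK)S

Answer: YES — reaches normal form S(KK)S in 2 ≤ 2 steps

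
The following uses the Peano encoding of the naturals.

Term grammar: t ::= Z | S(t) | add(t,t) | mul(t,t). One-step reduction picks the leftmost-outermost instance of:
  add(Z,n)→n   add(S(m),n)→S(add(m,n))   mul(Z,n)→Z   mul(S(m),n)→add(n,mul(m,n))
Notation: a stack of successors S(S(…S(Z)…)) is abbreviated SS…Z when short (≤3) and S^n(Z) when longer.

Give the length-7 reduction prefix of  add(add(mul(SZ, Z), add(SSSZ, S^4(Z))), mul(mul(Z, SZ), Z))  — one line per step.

  start: add(add(mul(SZ, Z), add(SSSZ, S^4(Z))), mul(mul(Z, SZ), Z))
  →1  add(add(add(Z, mul(Z, Z)), add(SSSZ, S^4(Z))), mul(mul(Z, SZ), Z))
  →2  add(add(mul(Z, Z), add(SSSZ, S^4(Z))), mul(mul(Z, SZ), Z))
  →3  add(add(Z, add(SSSZ, S^4(Z))), mul(mul(Z, SZ), Z))
  →4  add(add(SSSZ, S^4(Z)), mul(mul(Z, SZ), Z))
  →5  add(S(add(SSZ, S^4(Z))), mul(mul(Z, SZ), Z))
  →6  S(add(add(SSZ, S^4(Z)), mul(mul(Z, SZ), Z)))
  →7  S(add(S(add(SZ, S^4(Z))), mul(mul(Z, SZ), Z)))

Answer: after 7 steps: S(add(S(add(SZ, S^4(Z))), mul(mul(Z, SZ), Z)))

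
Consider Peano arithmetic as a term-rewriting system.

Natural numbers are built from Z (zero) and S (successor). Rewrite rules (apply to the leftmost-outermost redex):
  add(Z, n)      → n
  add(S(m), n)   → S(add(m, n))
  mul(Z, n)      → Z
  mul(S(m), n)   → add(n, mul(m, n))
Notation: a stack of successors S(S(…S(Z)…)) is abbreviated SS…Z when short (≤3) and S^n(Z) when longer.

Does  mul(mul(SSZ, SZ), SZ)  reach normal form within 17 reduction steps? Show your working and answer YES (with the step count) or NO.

  start: mul(mul(SSZ, SZ), SZ)
  step 1: mul(add(SZ, mul(SZ, SZ)), SZ)
  step 2: mul(S(add(Z, mul(SZ, SZ))), SZ)
  step 3: add(SZ, mul(add(Z, mul(SZ, SZ)), SZ))
  step 4: S(add(Z, mul(add(Z, mul(SZ, SZ)), SZ)))
  step 5: S(mul(add(Z, mul(SZ, SZ)), SZ))
  step 6: S(mul(mul(SZ, SZ), SZ))
  step 7: S(mul(add(SZ, mul(Z, SZ)), SZ))
  step 8: S(mul(S(add(Z, mul(Z, SZ))), SZ))
  step 9: S(add(SZ, mul(add(Z, mul(Z, SZ)), SZ)))
  step 10: S(S(add(Z, mul(add(Z, mul(Z, SZ)), SZ))))
  step 11: S(S(mul(add(Z, mul(Z, SZ)), SZ)))
  step 12: S(S(mul(mul(Z, SZ), SZ)))
  step 13: S(S(mul(Z, SZ)))
  step 14: SSZ

Answer: YES — reaches normal form SSZ in 14 ≤ 17 steps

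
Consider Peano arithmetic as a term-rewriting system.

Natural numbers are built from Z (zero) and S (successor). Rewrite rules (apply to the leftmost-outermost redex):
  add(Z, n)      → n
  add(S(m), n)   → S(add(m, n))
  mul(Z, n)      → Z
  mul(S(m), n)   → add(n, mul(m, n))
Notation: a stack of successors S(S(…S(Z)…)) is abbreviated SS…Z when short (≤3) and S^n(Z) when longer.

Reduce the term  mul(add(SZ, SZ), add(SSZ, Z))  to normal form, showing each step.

  start: mul(add(SZ, SZ), add(SSZ, Z))
  [1] mul(S(add(Z, SZ)), add(SSZ, Z))
  [2] add(add(SSZ, Z), mul(add(Z, SZ), add(SSZ, Z)))
  [3] add(S(add(SZ, Z)), mul(add(Z, SZ), add(SSZ, Z)))
  [4] S(add(add(SZ, Z), mul(add(Z, SZ), add(SSZ, Z))))
  [5] S(add(S(add(Z, Z)), mul(add(Z, SZ), add(SSZ, Z))))
  [6] S(S(add(add(Z, Z), mul(add(Z, SZ), add(SSZ, Z)))))
  [7] S(S(add(Z, mul(add(Z, SZ), add(SSZ, Z)))))
  [8] S(S(mul(add(Z, SZ), add(SSZ, Z))))
  [9] S(S(mul(SZ, add(SSZ, Z))))
  [10] S(S(add(add(SSZ, Z), mul(Z, add(SSZ, Z)))))
  [11] S(S(add(S(add(SZ, Z)), mul(Z, add(SSZ, Z)))))
  [12] S(S(S(add(add(SZ, Z), mul(Z, add(SSZ, Z))))))
  [13] S(S(S(add(S(add(Z, Z)), mul(Z, add(SSZ, Z))))))
  [14] S(S(S(S(add(add(Z, Z), mul(Z, add(SSZ, Z)))))))
  [15] S(S(S(S(add(Z, mul(Z, add(SSZ, Z)))))))
  [16] S(S(S(S(mul(Z, add(SSZ, Z))))))
  [17] S^4(Z)

Answer: normal form = S^4(Z)  (in 17 steps)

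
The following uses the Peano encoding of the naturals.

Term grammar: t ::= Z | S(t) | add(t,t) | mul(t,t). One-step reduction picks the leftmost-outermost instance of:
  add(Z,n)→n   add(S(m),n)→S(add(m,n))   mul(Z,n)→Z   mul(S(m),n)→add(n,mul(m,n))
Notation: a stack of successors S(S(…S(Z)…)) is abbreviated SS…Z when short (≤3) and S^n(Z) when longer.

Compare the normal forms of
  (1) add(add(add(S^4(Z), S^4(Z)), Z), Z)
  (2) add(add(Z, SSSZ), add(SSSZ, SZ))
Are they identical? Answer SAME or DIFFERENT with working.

Term A:
  start: add(add(add(S^4(Z), S^4(Z)), Z), Z)
  [1] add(add(S(add(SSSZ, S^4(Z))), Z), Z)
  [2] add(S(add(add(SSSZ, S^4(Z)), Z)), Z)
  [3] S(add(add(add(SSSZ, S^4(Z)), Z), Z))
  [4] S(add(add(S(add(SSZ, S^4(Z))), Z), Z))
  [5] S(add(S(add(add(SSZ, S^4(Z)), Z)), Z))
  [6] S(S(add(add(add(SSZ, S^4(Z)), Z), Z)))
  [7] S(S(add(add(S(add(SZ, S^4(Z))), Z), Z)))
  [8] S(S(add(S(add(add(SZ, S^4(Z)), Z)), Z)))
  [9] S(S(S(add(add(add(SZ, S^4(Z)), Z), Z))))
  [10] S(S(S(add(add(S(add(Z, S^4(Z))), Z), Z))))
  [11] S(S(S(add(S(add(add(Z, S^4(Z)), Z)), Z))))
  [12] S(S(S(S(add(add(add(Z, S^4(Z)), Z), Z)))))
  [13] S(S(S(S(add(add(S^4(Z), Z), Z)))))
  [14] S(S(S(S(add(S(add(SSSZ, Z)), Z)))))
  [15] S(S(S(S(S(add(add(SSSZ, Z), Z))))))
  [16] S(S(S(S(S(add(S(add(SSZ, Z)), Z))))))
  [17] S(S(S(S(S(S(add(add(SSZ, Z), Z)))))))
  [18] S(S(S(S(S(S(add(S(add(SZ, Z)), Z)))))))
  [19] S(S(S(S(S(S(S(add(add(SZ, Z), Z))))))))
  [20] S(S(S(S(S(S(S(add(S(add(Z, Z)), Z))))))))
  [21] S(S(S(S(S(S(S(S(add(add(Z, Z), Z)))))))))
  [22] S(S(S(S(S(S(S(S(add(Z, Z)))))))))
  [23] S^8(Z)

Term B:
  start: add(add(Z, SSSZ), add(SSSZ, SZ))
  [1] add(SSSZ, add(SSSZ, SZ))
  [2] S(add(SSZ, add(SSSZ, SZ)))
  [3] S(S(add(SZ, add(SSSZ, SZ))))
  [4] S(S(S(add(Z, add(SSSZ, SZ)))))
  [5] S(S(S(add(SSSZ, SZ))))
  [6] S(S(S(S(add(SSZ, SZ)))))
  [7] S(S(S(S(S(add(SZ, SZ))))))
  [8] S(S(S(S(S(S(add(Z, SZ)))))))
  [9] S^7(Z)

Answer: DIFFERENT — A ⇓ S^8(Z), B ⇓ S^7(Z)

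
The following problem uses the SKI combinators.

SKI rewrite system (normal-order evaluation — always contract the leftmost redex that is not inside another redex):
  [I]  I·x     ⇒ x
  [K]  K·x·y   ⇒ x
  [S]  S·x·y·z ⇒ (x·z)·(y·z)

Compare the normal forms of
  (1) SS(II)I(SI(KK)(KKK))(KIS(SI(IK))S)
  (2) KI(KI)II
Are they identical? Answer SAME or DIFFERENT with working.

Answer: DIFFERENT — A ⇓ K(S(KS)), B ⇓ I

Reduction:
Term A:
  start: SS(II)I(SI(KK)(KKK))(KIS(SI(IK))S)
  [1] SI(III)(SI(KK)(KKK))(KIS(SI(IK))S)
  [2] I(SI(KK)(KKK))(III(SI(KK)(KKK)))(KIS(SI(IK))S)
  [3] SI(KK)(KKK)(III(SI(KK)(KKK)))(KIS(SI(IK))S)
  [4] I(KKK)(KK(KKK))(III(SI(KK)(KKK)))(KIS(SI(IK))S)
  [5] KKK(KK(KKK))(III(SI(KK)(KKK)))(KIS(SI(IK))S)
  [6] K(KK(KKK))(III(SI(KK)(KKK)))(KIS(SI(IK))S)
  [7] KK(KKK)(KIS(SI(IK))S)
  [8] K(KIS(SI(IK))S)
  [9] K(I(SI(IK))S)
  [10] K(SI(IK)S)
  [11] K(IS(IKS))
  [12] K(S(IKS))
  [13] K(S(KS))

Term B:
  start: KI(KI)II
  [1] III
  [2] II
  [3] I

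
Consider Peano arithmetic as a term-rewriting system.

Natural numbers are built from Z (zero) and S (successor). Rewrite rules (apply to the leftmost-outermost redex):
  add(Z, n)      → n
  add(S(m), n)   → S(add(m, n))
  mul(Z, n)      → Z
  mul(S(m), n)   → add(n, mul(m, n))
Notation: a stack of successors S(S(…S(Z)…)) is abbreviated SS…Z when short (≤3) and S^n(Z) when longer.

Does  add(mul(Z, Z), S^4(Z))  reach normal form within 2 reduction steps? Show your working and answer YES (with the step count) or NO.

  start: add(mul(Z, Z), S^4(Z))
  [1] add(Z, S^4(Z))
  [2] S^4(Z)

Answer: YES — reaches normal form S^4(Z) in 2 ≤ 2 steps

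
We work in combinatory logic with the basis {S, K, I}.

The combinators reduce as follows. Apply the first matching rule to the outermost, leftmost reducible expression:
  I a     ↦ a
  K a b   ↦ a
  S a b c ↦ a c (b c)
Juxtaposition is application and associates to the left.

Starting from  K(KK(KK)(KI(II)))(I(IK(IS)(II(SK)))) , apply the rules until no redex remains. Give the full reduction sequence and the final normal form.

Answer: normal form = KI  (in 3 steps)

Derivation:
  start: K(KK(KK)(KI(II)))(I(IK(IS)(II(SK))))
  step 1: KK(KK)(KI(II))
  step 2: K(KI(II))
  step 3: KI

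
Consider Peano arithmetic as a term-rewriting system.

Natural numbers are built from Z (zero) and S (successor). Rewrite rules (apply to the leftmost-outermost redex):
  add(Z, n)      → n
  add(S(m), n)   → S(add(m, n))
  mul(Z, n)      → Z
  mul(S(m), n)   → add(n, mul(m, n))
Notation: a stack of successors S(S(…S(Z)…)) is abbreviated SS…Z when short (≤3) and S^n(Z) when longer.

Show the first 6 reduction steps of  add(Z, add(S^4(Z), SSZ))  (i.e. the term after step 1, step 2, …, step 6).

  start: add(Z, add(S^4(Z), SSZ))
  step 1: add(S^4(Z), SSZ)
  step 2: S(add(SSSZ, SSZ))
  step 3: S(S(add(SSZ, SSZ)))
  step 4: S(S(S(add(SZ, SSZ))))
  step 5: S(S(S(S(add(Z, SSZ)))))
  step 6: S^6(Z)

Answer: after 6 steps: S^6(Z)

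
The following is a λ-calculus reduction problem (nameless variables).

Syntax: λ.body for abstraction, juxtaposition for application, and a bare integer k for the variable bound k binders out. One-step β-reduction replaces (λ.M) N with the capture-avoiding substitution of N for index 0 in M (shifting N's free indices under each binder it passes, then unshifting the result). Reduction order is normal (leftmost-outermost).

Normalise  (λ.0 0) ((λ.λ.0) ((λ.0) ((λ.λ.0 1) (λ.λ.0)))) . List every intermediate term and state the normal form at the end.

Answer: normal form = λ.0  (in 4 steps)

Reduction:
  start: (λ.0 0) ((λ.λ.0) ((λ.0) ((λ.λ.0 1) (λ.λ.0))))
  [1] (λ.λ.0) ((λ.0) ((λ.λ.0 1) (λ.λ.0))) ((λ.λ.0) ((λ.0) ((λ.λ.0 1) (λ.λ.0))))
  [2] (λ.0) ((λ.λ.0) ((λ.0) ((λ.λ.0 1) (λ.λ.0))))
  [3] (λ.λ.0) ((λ.0) ((λ.λ.0 1) (λ.λ.0)))
  [4] λ.0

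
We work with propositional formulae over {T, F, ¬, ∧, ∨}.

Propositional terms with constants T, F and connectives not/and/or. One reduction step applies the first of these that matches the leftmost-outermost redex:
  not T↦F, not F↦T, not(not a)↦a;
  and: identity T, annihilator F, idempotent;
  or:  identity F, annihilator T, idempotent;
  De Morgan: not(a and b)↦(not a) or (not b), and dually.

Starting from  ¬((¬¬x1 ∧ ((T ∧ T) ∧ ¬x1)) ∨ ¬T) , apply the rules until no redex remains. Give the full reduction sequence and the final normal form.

Answer: normal form = ¬x1 ∨ x1  (in 11 steps)

Derivation:
  start: ¬((¬¬x1 ∧ ((T ∧ T) ∧ ¬x1)) ∨ ¬T)
  step 1: ¬(¬¬x1 ∧ ((T ∧ T) ∧ ¬x1)) ∧ ¬¬T
  step 2: (¬¬¬x1 ∨ ¬((T ∧ T) ∧ ¬x1)) ∧ ¬¬T
  step 3: (¬x1 ∨ ¬((T ∧ T) ∧ ¬x1)) ∧ ¬¬T
  step 4: (¬x1 ∨ (¬(T ∧ T) ∨ ¬¬x1)) ∧ ¬¬T
  step 5: (¬x1 ∨ ((¬T ∨ ¬T) ∨ ¬¬x1)) ∧ ¬¬T
  step 6: (¬x1 ∨ (¬T ∨ ¬¬x1)) ∧ ¬¬T
  step 7: (¬x1 ∨ (F ∨ ¬¬x1)) ∧ ¬¬T
  step 8: (¬x1 ∨ ¬¬x1) ∧ ¬¬T
  step 9: (¬x1 ∨ x1) ∧ ¬¬T
  step 10: (¬x1 ∨ x1) ∧ T
  step 11: ¬x1 ∨ x1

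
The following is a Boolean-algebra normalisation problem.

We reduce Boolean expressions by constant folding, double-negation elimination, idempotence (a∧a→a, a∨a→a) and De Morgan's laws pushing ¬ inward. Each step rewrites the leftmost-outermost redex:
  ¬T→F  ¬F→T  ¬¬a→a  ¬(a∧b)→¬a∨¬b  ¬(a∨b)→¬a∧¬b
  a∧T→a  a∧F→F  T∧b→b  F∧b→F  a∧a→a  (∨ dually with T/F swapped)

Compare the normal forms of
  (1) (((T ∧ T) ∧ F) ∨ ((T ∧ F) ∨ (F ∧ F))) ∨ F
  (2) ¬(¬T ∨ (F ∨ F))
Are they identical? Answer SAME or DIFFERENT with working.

Term A:
  start: (((T ∧ T) ∧ F) ∨ ((T ∧ F) ∨ (F ∧ F))) ∨ F
  step 1: ((T ∧ T) ∧ F) ∨ ((T ∧ F) ∨ (F ∧ F))
  step 2: F ∨ ((T ∧ F) ∨ (F ∧ F))
  step 3: (T ∧ F) ∨ (F ∧ F)
  step 4: F ∨ (F ∧ F)
  step 5: F ∧ F
  step 6: F

Term B:
  start: ¬(¬T ∨ (F ∨ F))
  step 1: ¬¬T ∧ ¬(F ∨ F)
  step 2: T ∧ ¬(F ∨ F)
  step 3: ¬(F ∨ F)
  step 4: ¬F ∧ ¬F
  step 5: ¬F
  step 6: T

Answer: DIFFERENT — A ⇓ F, B ⇓ T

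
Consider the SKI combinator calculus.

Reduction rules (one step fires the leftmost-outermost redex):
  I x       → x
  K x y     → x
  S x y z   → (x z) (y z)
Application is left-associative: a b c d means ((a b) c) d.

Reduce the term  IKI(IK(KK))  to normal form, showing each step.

Answer: normal form = I  (in 2 steps)

Working:
  start: IKI(IK(KK))
  step 1: KI(IK(KK))
  step 2: I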